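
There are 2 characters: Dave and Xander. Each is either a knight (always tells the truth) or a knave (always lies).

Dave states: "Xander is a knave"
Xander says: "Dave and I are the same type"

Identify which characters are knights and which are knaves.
Dave is a knight.
Xander is a knave.

Verification:
- Dave (knight) says "Xander is a knave" - this is TRUE because Xander is a knave.
- Xander (knave) says "Dave and I are the same type" - this is FALSE (a lie) because Xander is a knave and Dave is a knight.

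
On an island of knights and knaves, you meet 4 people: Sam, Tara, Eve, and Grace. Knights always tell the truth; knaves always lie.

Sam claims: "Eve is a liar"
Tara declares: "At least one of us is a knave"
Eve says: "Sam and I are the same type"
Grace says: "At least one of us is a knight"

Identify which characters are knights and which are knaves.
Sam is a knight.
Tara is a knight.
Eve is a knave.
Grace is a knight.

Verification:
- Sam (knight) says "Eve is a liar" - this is TRUE because Eve is a knave.
- Tara (knight) says "At least one of us is a knave" - this is TRUE because Eve is a knave.
- Eve (knave) says "Sam and I are the same type" - this is FALSE (a lie) because Eve is a knave and Sam is a knight.
- Grace (knight) says "At least one of us is a knight" - this is TRUE because Sam, Tara, and Grace are knights.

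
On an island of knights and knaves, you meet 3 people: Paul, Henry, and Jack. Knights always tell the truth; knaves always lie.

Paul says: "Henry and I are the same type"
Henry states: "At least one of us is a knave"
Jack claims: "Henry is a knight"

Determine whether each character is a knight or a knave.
Paul is a knave.
Henry is a knight.
Jack is a knight.

Verification:
- Paul (knave) says "Henry and I are the same type" - this is FALSE (a lie) because Paul is a knave and Henry is a knight.
- Henry (knight) says "At least one of us is a knave" - this is TRUE because Paul is a knave.
- Jack (knight) says "Henry is a knight" - this is TRUE because Henry is a knight.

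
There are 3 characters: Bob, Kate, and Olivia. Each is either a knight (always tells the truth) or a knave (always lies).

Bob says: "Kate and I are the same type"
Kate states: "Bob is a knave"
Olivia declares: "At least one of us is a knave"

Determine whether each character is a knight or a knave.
Bob is a knave.
Kate is a knight.
Olivia is a knight.

Verification:
- Bob (knave) says "Kate and I are the same type" - this is FALSE (a lie) because Bob is a knave and Kate is a knight.
- Kate (knight) says "Bob is a knave" - this is TRUE because Bob is a knave.
- Olivia (knight) says "At least one of us is a knave" - this is TRUE because Bob is a knave.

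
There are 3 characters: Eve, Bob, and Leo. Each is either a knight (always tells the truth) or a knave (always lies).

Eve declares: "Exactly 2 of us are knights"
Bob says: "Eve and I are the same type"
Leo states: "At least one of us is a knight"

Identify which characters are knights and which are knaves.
Eve is a knight.
Bob is a knave.
Leo is a knight.

Verification:
- Eve (knight) says "Exactly 2 of us are knights" - this is TRUE because there are 2 knights.
- Bob (knave) says "Eve and I are the same type" - this is FALSE (a lie) because Bob is a knave and Eve is a knight.
- Leo (knight) says "At least one of us is a knight" - this is TRUE because Eve and Leo are knights.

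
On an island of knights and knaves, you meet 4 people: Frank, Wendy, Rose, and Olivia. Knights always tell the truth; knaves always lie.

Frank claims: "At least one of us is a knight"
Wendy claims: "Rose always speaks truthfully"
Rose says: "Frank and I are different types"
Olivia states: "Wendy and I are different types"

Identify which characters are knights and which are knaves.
Frank is a knave.
Wendy is a knave.
Rose is a knave.
Olivia is a knave.

Verification:
- Frank (knave) says "At least one of us is a knight" - this is FALSE (a lie) because no one is a knight.
- Wendy (knave) says "Rose always speaks truthfully" - this is FALSE (a lie) because Rose is a knave.
- Rose (knave) says "Frank and I are different types" - this is FALSE (a lie) because Rose is a knave and Frank is a knave.
- Olivia (knave) says "Wendy and I are different types" - this is FALSE (a lie) because Olivia is a knave and Wendy is a knave.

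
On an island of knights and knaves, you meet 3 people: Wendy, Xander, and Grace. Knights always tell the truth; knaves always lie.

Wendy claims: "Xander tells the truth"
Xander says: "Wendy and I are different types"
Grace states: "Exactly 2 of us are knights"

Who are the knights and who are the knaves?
Wendy is a knave.
Xander is a knave.
Grace is a knave.

Verification:
- Wendy (knave) says "Xander tells the truth" - this is FALSE (a lie) because Xander is a knave.
- Xander (knave) says "Wendy and I are different types" - this is FALSE (a lie) because Xander is a knave and Wendy is a knave.
- Grace (knave) says "Exactly 2 of us are knights" - this is FALSE (a lie) because there are 0 knights.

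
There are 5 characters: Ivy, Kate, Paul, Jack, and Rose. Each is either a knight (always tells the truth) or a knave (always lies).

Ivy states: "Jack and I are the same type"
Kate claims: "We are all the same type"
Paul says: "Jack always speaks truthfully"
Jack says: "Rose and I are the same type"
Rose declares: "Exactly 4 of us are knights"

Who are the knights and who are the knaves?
Ivy is a knight.
Kate is a knave.
Paul is a knight.
Jack is a knight.
Rose is a knight.

Verification:
- Ivy (knight) says "Jack and I are the same type" - this is TRUE because Ivy is a knight and Jack is a knight.
- Kate (knave) says "We are all the same type" - this is FALSE (a lie) because Ivy, Paul, Jack, and Rose are knights and Kate is a knave.
- Paul (knight) says "Jack always speaks truthfully" - this is TRUE because Jack is a knight.
- Jack (knight) says "Rose and I are the same type" - this is TRUE because Jack is a knight and Rose is a knight.
- Rose (knight) says "Exactly 4 of us are knights" - this is TRUE because there are 4 knights.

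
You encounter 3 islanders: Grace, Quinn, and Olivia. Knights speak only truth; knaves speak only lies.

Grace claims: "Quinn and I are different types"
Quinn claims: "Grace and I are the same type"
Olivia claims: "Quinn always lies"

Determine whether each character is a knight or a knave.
Grace is a knight.
Quinn is a knave.
Olivia is a knight.

Verification:
- Grace (knight) says "Quinn and I are different types" - this is TRUE because Grace is a knight and Quinn is a knave.
- Quinn (knave) says "Grace and I are the same type" - this is FALSE (a lie) because Quinn is a knave and Grace is a knight.
- Olivia (knight) says "Quinn always lies" - this is TRUE because Quinn is a knave.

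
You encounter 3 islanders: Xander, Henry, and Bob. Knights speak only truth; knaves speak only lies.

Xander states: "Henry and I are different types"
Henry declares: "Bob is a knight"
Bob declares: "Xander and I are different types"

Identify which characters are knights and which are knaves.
Xander is a knave.
Henry is a knave.
Bob is a knave.

Verification:
- Xander (knave) says "Henry and I are different types" - this is FALSE (a lie) because Xander is a knave and Henry is a knave.
- Henry (knave) says "Bob is a knight" - this is FALSE (a lie) because Bob is a knave.
- Bob (knave) says "Xander and I are different types" - this is FALSE (a lie) because Bob is a knave and Xander is a knave.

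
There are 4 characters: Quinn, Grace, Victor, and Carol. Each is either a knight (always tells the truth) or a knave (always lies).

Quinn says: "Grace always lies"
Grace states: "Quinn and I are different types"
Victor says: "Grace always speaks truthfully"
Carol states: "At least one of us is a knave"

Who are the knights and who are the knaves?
Quinn is a knave.
Grace is a knight.
Victor is a knight.
Carol is a knight.

Verification:
- Quinn (knave) says "Grace always lies" - this is FALSE (a lie) because Grace is a knight.
- Grace (knight) says "Quinn and I are different types" - this is TRUE because Grace is a knight and Quinn is a knave.
- Victor (knight) says "Grace always speaks truthfully" - this is TRUE because Grace is a knight.
- Carol (knight) says "At least one of us is a knave" - this is TRUE because Quinn is a knave.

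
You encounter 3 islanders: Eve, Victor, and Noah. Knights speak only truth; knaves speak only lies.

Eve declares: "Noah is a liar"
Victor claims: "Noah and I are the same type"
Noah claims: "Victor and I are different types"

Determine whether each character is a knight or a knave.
Eve is a knave.
Victor is a knave.
Noah is a knight.

Verification:
- Eve (knave) says "Noah is a liar" - this is FALSE (a lie) because Noah is a knight.
- Victor (knave) says "Noah and I are the same type" - this is FALSE (a lie) because Victor is a knave and Noah is a knight.
- Noah (knight) says "Victor and I are different types" - this is TRUE because Noah is a knight and Victor is a knave.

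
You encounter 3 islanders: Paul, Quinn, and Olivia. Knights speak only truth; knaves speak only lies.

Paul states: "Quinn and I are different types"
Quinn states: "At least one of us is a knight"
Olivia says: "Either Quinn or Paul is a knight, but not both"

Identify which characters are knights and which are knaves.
Paul is a knave.
Quinn is a knave.
Olivia is a knave.

Verification:
- Paul (knave) says "Quinn and I are different types" - this is FALSE (a lie) because Paul is a knave and Quinn is a knave.
- Quinn (knave) says "At least one of us is a knight" - this is FALSE (a lie) because no one is a knight.
- Olivia (knave) says "Either Quinn or Paul is a knight, but not both" - this is FALSE (a lie) because Quinn is a knave and Paul is a knave.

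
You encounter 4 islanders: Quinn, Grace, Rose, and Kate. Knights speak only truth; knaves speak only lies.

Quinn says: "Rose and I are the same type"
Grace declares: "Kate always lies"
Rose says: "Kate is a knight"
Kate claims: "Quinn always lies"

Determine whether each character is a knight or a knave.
Quinn is a knave.
Grace is a knave.
Rose is a knight.
Kate is a knight.

Verification:
- Quinn (knave) says "Rose and I are the same type" - this is FALSE (a lie) because Quinn is a knave and Rose is a knight.
- Grace (knave) says "Kate always lies" - this is FALSE (a lie) because Kate is a knight.
- Rose (knight) says "Kate is a knight" - this is TRUE because Kate is a knight.
- Kate (knight) says "Quinn always lies" - this is TRUE because Quinn is a knave.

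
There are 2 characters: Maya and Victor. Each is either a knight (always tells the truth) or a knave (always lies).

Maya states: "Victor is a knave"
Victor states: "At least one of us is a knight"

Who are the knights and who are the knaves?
Maya is a knave.
Victor is a knight.

Verification:
- Maya (knave) says "Victor is a knave" - this is FALSE (a lie) because Victor is a knight.
- Victor (knight) says "At least one of us is a knight" - this is TRUE because Victor is a knight.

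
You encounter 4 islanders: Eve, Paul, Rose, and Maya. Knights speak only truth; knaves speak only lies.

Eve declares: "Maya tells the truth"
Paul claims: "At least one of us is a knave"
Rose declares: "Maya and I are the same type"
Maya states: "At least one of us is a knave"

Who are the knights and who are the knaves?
Eve is a knight.
Paul is a knight.
Rose is a knave.
Maya is a knight.

Verification:
- Eve (knight) says "Maya tells the truth" - this is TRUE because Maya is a knight.
- Paul (knight) says "At least one of us is a knave" - this is TRUE because Rose is a knave.
- Rose (knave) says "Maya and I are the same type" - this is FALSE (a lie) because Rose is a knave and Maya is a knight.
- Maya (knight) says "At least one of us is a knave" - this is TRUE because Rose is a knave.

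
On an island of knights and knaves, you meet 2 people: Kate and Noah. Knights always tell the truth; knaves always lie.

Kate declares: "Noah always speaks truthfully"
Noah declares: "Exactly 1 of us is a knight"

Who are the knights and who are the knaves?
Kate is a knave.
Noah is a knave.

Verification:
- Kate (knave) says "Noah always speaks truthfully" - this is FALSE (a lie) because Noah is a knave.
- Noah (knave) says "Exactly 1 of us is a knight" - this is FALSE (a lie) because there are 0 knights.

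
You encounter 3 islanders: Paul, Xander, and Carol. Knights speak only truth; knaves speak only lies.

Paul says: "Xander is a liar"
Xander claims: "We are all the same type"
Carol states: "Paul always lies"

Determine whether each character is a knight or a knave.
Paul is a knight.
Xander is a knave.
Carol is a knave.

Verification:
- Paul (knight) says "Xander is a liar" - this is TRUE because Xander is a knave.
- Xander (knave) says "We are all the same type" - this is FALSE (a lie) because Paul is a knight and Xander and Carol are knaves.
- Carol (knave) says "Paul always lies" - this is FALSE (a lie) because Paul is a knight.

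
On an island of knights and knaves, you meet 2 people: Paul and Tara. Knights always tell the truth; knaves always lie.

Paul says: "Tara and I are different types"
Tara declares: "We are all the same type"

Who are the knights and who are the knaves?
Paul is a knight.
Tara is a knave.

Verification:
- Paul (knight) says "Tara and I are different types" - this is TRUE because Paul is a knight and Tara is a knave.
- Tara (knave) says "We are all the same type" - this is FALSE (a lie) because Paul is a knight and Tara is a knave.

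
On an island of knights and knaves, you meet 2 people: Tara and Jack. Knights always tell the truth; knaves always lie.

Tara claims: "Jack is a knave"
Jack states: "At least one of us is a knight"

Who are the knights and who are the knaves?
Tara is a knave.
Jack is a knight.

Verification:
- Tara (knave) says "Jack is a knave" - this is FALSE (a lie) because Jack is a knight.
- Jack (knight) says "At least one of us is a knight" - this is TRUE because Jack is a knight.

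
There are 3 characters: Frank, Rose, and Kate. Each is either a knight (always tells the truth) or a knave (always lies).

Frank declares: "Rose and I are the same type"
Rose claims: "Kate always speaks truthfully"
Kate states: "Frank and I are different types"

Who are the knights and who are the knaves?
Frank is a knave.
Rose is a knight.
Kate is a knight.

Verification:
- Frank (knave) says "Rose and I are the same type" - this is FALSE (a lie) because Frank is a knave and Rose is a knight.
- Rose (knight) says "Kate always speaks truthfully" - this is TRUE because Kate is a knight.
- Kate (knight) says "Frank and I are different types" - this is TRUE because Kate is a knight and Frank is a knave.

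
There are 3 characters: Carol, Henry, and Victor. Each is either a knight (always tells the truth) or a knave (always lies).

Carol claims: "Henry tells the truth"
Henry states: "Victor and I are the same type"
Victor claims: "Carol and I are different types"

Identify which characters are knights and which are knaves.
Carol is a knave.
Henry is a knave.
Victor is a knight.

Verification:
- Carol (knave) says "Henry tells the truth" - this is FALSE (a lie) because Henry is a knave.
- Henry (knave) says "Victor and I are the same type" - this is FALSE (a lie) because Henry is a knave and Victor is a knight.
- Victor (knight) says "Carol and I are different types" - this is TRUE because Victor is a knight and Carol is a knave.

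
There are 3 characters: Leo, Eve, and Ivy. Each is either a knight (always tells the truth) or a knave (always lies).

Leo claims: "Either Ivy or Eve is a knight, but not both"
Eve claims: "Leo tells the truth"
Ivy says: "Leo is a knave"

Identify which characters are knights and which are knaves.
Leo is a knight.
Eve is a knight.
Ivy is a knave.

Verification:
- Leo (knight) says "Either Ivy or Eve is a knight, but not both" - this is TRUE because Ivy is a knave and Eve is a knight.
- Eve (knight) says "Leo tells the truth" - this is TRUE because Leo is a knight.
- Ivy (knave) says "Leo is a knave" - this is FALSE (a lie) because Leo is a knight.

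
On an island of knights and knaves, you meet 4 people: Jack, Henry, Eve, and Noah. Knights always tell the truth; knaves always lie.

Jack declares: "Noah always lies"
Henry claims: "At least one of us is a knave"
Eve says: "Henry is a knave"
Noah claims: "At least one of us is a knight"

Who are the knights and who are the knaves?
Jack is a knave.
Henry is a knight.
Eve is a knave.
Noah is a knight.

Verification:
- Jack (knave) says "Noah always lies" - this is FALSE (a lie) because Noah is a knight.
- Henry (knight) says "At least one of us is a knave" - this is TRUE because Jack and Eve are knaves.
- Eve (knave) says "Henry is a knave" - this is FALSE (a lie) because Henry is a knight.
- Noah (knight) says "At least one of us is a knight" - this is TRUE because Henry and Noah are knights.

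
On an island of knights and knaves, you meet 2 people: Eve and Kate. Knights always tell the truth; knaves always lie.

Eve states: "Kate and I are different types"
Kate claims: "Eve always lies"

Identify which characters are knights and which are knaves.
Eve is a knight.
Kate is a knave.

Verification:
- Eve (knight) says "Kate and I are different types" - this is TRUE because Eve is a knight and Kate is a knave.
- Kate (knave) says "Eve always lies" - this is FALSE (a lie) because Eve is a knight.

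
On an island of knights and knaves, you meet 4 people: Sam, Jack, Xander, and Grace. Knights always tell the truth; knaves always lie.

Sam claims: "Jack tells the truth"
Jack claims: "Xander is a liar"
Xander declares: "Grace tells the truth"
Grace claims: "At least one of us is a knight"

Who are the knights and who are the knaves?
Sam is a knave.
Jack is a knave.
Xander is a knight.
Grace is a knight.

Verification:
- Sam (knave) says "Jack tells the truth" - this is FALSE (a lie) because Jack is a knave.
- Jack (knave) says "Xander is a liar" - this is FALSE (a lie) because Xander is a knight.
- Xander (knight) says "Grace tells the truth" - this is TRUE because Grace is a knight.
- Grace (knight) says "At least one of us is a knight" - this is TRUE because Xander and Grace are knights.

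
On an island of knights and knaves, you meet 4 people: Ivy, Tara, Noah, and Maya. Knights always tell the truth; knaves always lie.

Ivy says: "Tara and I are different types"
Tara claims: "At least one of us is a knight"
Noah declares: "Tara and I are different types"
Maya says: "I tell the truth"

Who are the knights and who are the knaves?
Ivy is a knave.
Tara is a knave.
Noah is a knave.
Maya is a knave.

Verification:
- Ivy (knave) says "Tara and I are different types" - this is FALSE (a lie) because Ivy is a knave and Tara is a knave.
- Tara (knave) says "At least one of us is a knight" - this is FALSE (a lie) because no one is a knight.
- Noah (knave) says "Tara and I are different types" - this is FALSE (a lie) because Noah is a knave and Tara is a knave.
- Maya (knave) says "I tell the truth" - this is FALSE (a lie) because Maya is a knave.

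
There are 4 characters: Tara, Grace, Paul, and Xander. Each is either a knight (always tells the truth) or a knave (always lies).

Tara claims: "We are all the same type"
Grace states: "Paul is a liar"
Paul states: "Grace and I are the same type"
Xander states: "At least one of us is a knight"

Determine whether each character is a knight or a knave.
Tara is a knave.
Grace is a knight.
Paul is a knave.
Xander is a knight.

Verification:
- Tara (knave) says "We are all the same type" - this is FALSE (a lie) because Grace and Xander are knights and Tara and Paul are knaves.
- Grace (knight) says "Paul is a liar" - this is TRUE because Paul is a knave.
- Paul (knave) says "Grace and I are the same type" - this is FALSE (a lie) because Paul is a knave and Grace is a knight.
- Xander (knight) says "At least one of us is a knight" - this is TRUE because Grace and Xander are knights.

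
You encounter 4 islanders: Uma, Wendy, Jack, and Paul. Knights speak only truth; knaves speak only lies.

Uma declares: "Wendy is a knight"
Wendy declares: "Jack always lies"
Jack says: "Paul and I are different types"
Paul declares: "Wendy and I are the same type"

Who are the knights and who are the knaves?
Uma is a knight.
Wendy is a knight.
Jack is a knave.
Paul is a knave.

Verification:
- Uma (knight) says "Wendy is a knight" - this is TRUE because Wendy is a knight.
- Wendy (knight) says "Jack always lies" - this is TRUE because Jack is a knave.
- Jack (knave) says "Paul and I are different types" - this is FALSE (a lie) because Jack is a knave and Paul is a knave.
- Paul (knave) says "Wendy and I are the same type" - this is FALSE (a lie) because Paul is a knave and Wendy is a knight.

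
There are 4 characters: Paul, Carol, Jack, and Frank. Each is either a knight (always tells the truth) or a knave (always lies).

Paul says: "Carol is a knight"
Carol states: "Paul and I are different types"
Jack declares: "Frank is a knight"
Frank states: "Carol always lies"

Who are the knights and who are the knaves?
Paul is a knave.
Carol is a knave.
Jack is a knight.
Frank is a knight.

Verification:
- Paul (knave) says "Carol is a knight" - this is FALSE (a lie) because Carol is a knave.
- Carol (knave) says "Paul and I are different types" - this is FALSE (a lie) because Carol is a knave and Paul is a knave.
- Jack (knight) says "Frank is a knight" - this is TRUE because Frank is a knight.
- Frank (knight) says "Carol always lies" - this is TRUE because Carol is a knave.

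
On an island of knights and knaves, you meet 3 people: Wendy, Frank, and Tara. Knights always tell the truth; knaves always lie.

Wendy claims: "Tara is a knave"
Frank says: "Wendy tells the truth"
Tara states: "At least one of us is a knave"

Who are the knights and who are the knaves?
Wendy is a knave.
Frank is a knave.
Tara is a knight.

Verification:
- Wendy (knave) says "Tara is a knave" - this is FALSE (a lie) because Tara is a knight.
- Frank (knave) says "Wendy tells the truth" - this is FALSE (a lie) because Wendy is a knave.
- Tara (knight) says "At least one of us is a knave" - this is TRUE because Wendy and Frank are knaves.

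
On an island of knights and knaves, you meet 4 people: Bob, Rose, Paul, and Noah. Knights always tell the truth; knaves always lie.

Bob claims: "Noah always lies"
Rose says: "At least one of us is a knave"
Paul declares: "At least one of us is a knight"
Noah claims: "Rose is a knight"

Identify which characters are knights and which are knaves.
Bob is a knave.
Rose is a knight.
Paul is a knight.
Noah is a knight.

Verification:
- Bob (knave) says "Noah always lies" - this is FALSE (a lie) because Noah is a knight.
- Rose (knight) says "At least one of us is a knave" - this is TRUE because Bob is a knave.
- Paul (knight) says "At least one of us is a knight" - this is TRUE because Rose, Paul, and Noah are knights.
- Noah (knight) says "Rose is a knight" - this is TRUE because Rose is a knight.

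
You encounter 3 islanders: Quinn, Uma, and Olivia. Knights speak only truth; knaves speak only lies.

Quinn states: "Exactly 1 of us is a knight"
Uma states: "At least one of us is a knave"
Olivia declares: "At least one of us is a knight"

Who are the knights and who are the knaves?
Quinn is a knave.
Uma is a knight.
Olivia is a knight.

Verification:
- Quinn (knave) says "Exactly 1 of us is a knight" - this is FALSE (a lie) because there are 2 knights.
- Uma (knight) says "At least one of us is a knave" - this is TRUE because Quinn is a knave.
- Olivia (knight) says "At least one of us is a knight" - this is TRUE because Uma and Olivia are knights.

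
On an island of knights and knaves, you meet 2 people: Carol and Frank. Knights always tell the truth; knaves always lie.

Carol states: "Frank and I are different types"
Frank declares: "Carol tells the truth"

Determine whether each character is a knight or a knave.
Carol is a knave.
Frank is a knave.

Verification:
- Carol (knave) says "Frank and I are different types" - this is FALSE (a lie) because Carol is a knave and Frank is a knave.
- Frank (knave) says "Carol tells the truth" - this is FALSE (a lie) because Carol is a knave.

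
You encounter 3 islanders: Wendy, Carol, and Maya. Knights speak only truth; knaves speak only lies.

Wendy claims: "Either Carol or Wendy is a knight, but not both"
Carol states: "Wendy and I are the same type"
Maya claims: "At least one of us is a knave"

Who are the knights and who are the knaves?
Wendy is a knight.
Carol is a knave.
Maya is a knight.

Verification:
- Wendy (knight) says "Either Carol or Wendy is a knight, but not both" - this is TRUE because Carol is a knave and Wendy is a knight.
- Carol (knave) says "Wendy and I are the same type" - this is FALSE (a lie) because Carol is a knave and Wendy is a knight.
- Maya (knight) says "At least one of us is a knave" - this is TRUE because Carol is a knave.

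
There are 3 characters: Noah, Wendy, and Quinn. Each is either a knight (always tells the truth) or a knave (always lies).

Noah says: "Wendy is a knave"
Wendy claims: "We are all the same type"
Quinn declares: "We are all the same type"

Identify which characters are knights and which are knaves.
Noah is a knight.
Wendy is a knave.
Quinn is a knave.

Verification:
- Noah (knight) says "Wendy is a knave" - this is TRUE because Wendy is a knave.
- Wendy (knave) says "We are all the same type" - this is FALSE (a lie) because Noah is a knight and Wendy and Quinn are knaves.
- Quinn (knave) says "We are all the same type" - this is FALSE (a lie) because Noah is a knight and Wendy and Quinn are knaves.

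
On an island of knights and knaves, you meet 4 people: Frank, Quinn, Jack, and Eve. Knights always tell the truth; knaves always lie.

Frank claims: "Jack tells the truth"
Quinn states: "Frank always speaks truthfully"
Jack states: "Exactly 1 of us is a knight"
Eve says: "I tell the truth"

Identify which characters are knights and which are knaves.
Frank is a knave.
Quinn is a knave.
Jack is a knave.
Eve is a knave.

Verification:
- Frank (knave) says "Jack tells the truth" - this is FALSE (a lie) because Jack is a knave.
- Quinn (knave) says "Frank always speaks truthfully" - this is FALSE (a lie) because Frank is a knave.
- Jack (knave) says "Exactly 1 of us is a knight" - this is FALSE (a lie) because there are 0 knights.
- Eve (knave) says "I tell the truth" - this is FALSE (a lie) because Eve is a knave.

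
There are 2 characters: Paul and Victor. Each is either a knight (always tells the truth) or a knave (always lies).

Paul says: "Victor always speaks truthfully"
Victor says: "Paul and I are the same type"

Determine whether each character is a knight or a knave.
Paul is a knight.
Victor is a knight.

Verification:
- Paul (knight) says "Victor always speaks truthfully" - this is TRUE because Victor is a knight.
- Victor (knight) says "Paul and I are the same type" - this is TRUE because Victor is a knight and Paul is a knight.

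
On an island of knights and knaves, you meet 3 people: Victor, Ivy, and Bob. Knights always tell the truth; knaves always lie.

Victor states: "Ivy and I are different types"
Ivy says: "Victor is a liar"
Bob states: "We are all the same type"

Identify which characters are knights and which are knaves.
Victor is a knight.
Ivy is a knave.
Bob is a knave.

Verification:
- Victor (knight) says "Ivy and I are different types" - this is TRUE because Victor is a knight and Ivy is a knave.
- Ivy (knave) says "Victor is a liar" - this is FALSE (a lie) because Victor is a knight.
- Bob (knave) says "We are all the same type" - this is FALSE (a lie) because Victor is a knight and Ivy and Bob are knaves.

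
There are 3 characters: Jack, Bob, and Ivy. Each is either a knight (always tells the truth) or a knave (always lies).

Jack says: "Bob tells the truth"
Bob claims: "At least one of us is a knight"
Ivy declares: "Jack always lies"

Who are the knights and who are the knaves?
Jack is a knight.
Bob is a knight.
Ivy is a knave.

Verification:
- Jack (knight) says "Bob tells the truth" - this is TRUE because Bob is a knight.
- Bob (knight) says "At least one of us is a knight" - this is TRUE because Jack and Bob are knights.
- Ivy (knave) says "Jack always lies" - this is FALSE (a lie) because Jack is a knight.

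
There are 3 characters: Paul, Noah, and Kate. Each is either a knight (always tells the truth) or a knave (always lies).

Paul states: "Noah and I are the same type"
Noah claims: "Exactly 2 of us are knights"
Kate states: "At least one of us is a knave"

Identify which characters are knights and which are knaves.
Paul is a knave.
Noah is a knight.
Kate is a knight.

Verification:
- Paul (knave) says "Noah and I are the same type" - this is FALSE (a lie) because Paul is a knave and Noah is a knight.
- Noah (knight) says "Exactly 2 of us are knights" - this is TRUE because there are 2 knights.
- Kate (knight) says "At least one of us is a knave" - this is TRUE because Paul is a knave.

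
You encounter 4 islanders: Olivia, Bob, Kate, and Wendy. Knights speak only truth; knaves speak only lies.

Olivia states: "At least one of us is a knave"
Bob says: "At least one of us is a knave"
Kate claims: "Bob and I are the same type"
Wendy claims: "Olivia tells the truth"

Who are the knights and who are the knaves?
Olivia is a knight.
Bob is a knight.
Kate is a knave.
Wendy is a knight.

Verification:
- Olivia (knight) says "At least one of us is a knave" - this is TRUE because Kate is a knave.
- Bob (knight) says "At least one of us is a knave" - this is TRUE because Kate is a knave.
- Kate (knave) says "Bob and I are the same type" - this is FALSE (a lie) because Kate is a knave and Bob is a knight.
- Wendy (knight) says "Olivia tells the truth" - this is TRUE because Olivia is a knight.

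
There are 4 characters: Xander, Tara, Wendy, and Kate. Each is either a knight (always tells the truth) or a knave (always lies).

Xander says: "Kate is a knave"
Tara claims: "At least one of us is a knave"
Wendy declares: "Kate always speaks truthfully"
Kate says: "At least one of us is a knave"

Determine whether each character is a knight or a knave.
Xander is a knave.
Tara is a knight.
Wendy is a knight.
Kate is a knight.

Verification:
- Xander (knave) says "Kate is a knave" - this is FALSE (a lie) because Kate is a knight.
- Tara (knight) says "At least one of us is a knave" - this is TRUE because Xander is a knave.
- Wendy (knight) says "Kate always speaks truthfully" - this is TRUE because Kate is a knight.
- Kate (knight) says "At least one of us is a knave" - this is TRUE because Xander is a knave.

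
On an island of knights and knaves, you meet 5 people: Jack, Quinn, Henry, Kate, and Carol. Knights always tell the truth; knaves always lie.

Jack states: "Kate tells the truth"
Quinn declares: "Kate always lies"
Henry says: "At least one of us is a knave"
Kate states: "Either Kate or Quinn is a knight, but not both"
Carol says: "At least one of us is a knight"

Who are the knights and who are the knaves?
Jack is a knight.
Quinn is a knave.
Henry is a knight.
Kate is a knight.
Carol is a knight.

Verification:
- Jack (knight) says "Kate tells the truth" - this is TRUE because Kate is a knight.
- Quinn (knave) says "Kate always lies" - this is FALSE (a lie) because Kate is a knight.
- Henry (knight) says "At least one of us is a knave" - this is TRUE because Quinn is a knave.
- Kate (knight) says "Either Kate or Quinn is a knight, but not both" - this is TRUE because Kate is a knight and Quinn is a knave.
- Carol (knight) says "At least one of us is a knight" - this is TRUE because Jack, Henry, Kate, and Carol are knights.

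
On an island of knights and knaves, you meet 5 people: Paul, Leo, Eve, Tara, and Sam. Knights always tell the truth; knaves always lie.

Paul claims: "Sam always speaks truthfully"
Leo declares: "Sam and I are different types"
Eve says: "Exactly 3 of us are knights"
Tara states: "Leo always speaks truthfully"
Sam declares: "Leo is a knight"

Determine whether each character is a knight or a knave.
Paul is a knave.
Leo is a knave.
Eve is a knave.
Tara is a knave.
Sam is a knave.

Verification:
- Paul (knave) says "Sam always speaks truthfully" - this is FALSE (a lie) because Sam is a knave.
- Leo (knave) says "Sam and I are different types" - this is FALSE (a lie) because Leo is a knave and Sam is a knave.
- Eve (knave) says "Exactly 3 of us are knights" - this is FALSE (a lie) because there are 0 knights.
- Tara (knave) says "Leo always speaks truthfully" - this is FALSE (a lie) because Leo is a knave.
- Sam (knave) says "Leo is a knight" - this is FALSE (a lie) because Leo is a knave.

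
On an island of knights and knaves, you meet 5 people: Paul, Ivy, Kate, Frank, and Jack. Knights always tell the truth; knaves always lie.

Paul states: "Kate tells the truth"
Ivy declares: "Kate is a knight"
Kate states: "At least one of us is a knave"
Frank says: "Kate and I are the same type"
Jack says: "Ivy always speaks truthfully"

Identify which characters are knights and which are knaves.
Paul is a knight.
Ivy is a knight.
Kate is a knight.
Frank is a knave.
Jack is a knight.

Verification:
- Paul (knight) says "Kate tells the truth" - this is TRUE because Kate is a knight.
- Ivy (knight) says "Kate is a knight" - this is TRUE because Kate is a knight.
- Kate (knight) says "At least one of us is a knave" - this is TRUE because Frank is a knave.
- Frank (knave) says "Kate and I are the same type" - this is FALSE (a lie) because Frank is a knave and Kate is a knight.
- Jack (knight) says "Ivy always speaks truthfully" - this is TRUE because Ivy is a knight.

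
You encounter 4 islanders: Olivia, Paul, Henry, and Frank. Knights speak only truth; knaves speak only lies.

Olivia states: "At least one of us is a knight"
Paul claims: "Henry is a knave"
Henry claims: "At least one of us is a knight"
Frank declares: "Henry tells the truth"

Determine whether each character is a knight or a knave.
Olivia is a knight.
Paul is a knave.
Henry is a knight.
Frank is a knight.

Verification:
- Olivia (knight) says "At least one of us is a knight" - this is TRUE because Olivia, Henry, and Frank are knights.
- Paul (knave) says "Henry is a knave" - this is FALSE (a lie) because Henry is a knight.
- Henry (knight) says "At least one of us is a knight" - this is TRUE because Olivia, Henry, and Frank are knights.
- Frank (knight) says "Henry tells the truth" - this is TRUE because Henry is a knight.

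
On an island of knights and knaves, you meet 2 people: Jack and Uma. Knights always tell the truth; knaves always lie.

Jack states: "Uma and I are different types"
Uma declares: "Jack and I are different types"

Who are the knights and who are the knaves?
Jack is a knave.
Uma is a knave.

Verification:
- Jack (knave) says "Uma and I are different types" - this is FALSE (a lie) because Jack is a knave and Uma is a knave.
- Uma (knave) says "Jack and I are different types" - this is FALSE (a lie) because Uma is a knave and Jack is a knave.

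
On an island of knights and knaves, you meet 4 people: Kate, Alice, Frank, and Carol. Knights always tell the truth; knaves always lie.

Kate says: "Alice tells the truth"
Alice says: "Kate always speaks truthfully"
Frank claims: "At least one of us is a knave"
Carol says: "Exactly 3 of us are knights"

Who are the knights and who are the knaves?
Kate is a knave.
Alice is a knave.
Frank is a knight.
Carol is a knave.

Verification:
- Kate (knave) says "Alice tells the truth" - this is FALSE (a lie) because Alice is a knave.
- Alice (knave) says "Kate always speaks truthfully" - this is FALSE (a lie) because Kate is a knave.
- Frank (knight) says "At least one of us is a knave" - this is TRUE because Kate, Alice, and Carol are knaves.
- Carol (knave) says "Exactly 3 of us are knights" - this is FALSE (a lie) because there are 1 knights.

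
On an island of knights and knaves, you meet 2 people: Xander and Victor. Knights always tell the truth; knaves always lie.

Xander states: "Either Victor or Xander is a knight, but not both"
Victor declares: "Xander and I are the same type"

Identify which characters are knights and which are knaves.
Xander is a knight.
Victor is a knave.

Verification:
- Xander (knight) says "Either Victor or Xander is a knight, but not both" - this is TRUE because Victor is a knave and Xander is a knight.
- Victor (knave) says "Xander and I are the same type" - this is FALSE (a lie) because Victor is a knave and Xander is a knight.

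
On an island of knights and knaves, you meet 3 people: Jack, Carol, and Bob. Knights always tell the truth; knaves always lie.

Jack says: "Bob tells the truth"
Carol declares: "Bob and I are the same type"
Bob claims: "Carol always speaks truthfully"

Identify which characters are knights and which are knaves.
Jack is a knight.
Carol is a knight.
Bob is a knight.

Verification:
- Jack (knight) says "Bob tells the truth" - this is TRUE because Bob is a knight.
- Carol (knight) says "Bob and I are the same type" - this is TRUE because Carol is a knight and Bob is a knight.
- Bob (knight) says "Carol always speaks truthfully" - this is TRUE because Carol is a knight.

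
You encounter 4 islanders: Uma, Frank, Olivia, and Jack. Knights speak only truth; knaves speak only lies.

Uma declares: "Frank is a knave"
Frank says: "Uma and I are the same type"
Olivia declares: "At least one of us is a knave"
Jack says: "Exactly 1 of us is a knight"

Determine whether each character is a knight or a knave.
Uma is a knight.
Frank is a knave.
Olivia is a knight.
Jack is a knave.

Verification:
- Uma (knight) says "Frank is a knave" - this is TRUE because Frank is a knave.
- Frank (knave) says "Uma and I are the same type" - this is FALSE (a lie) because Frank is a knave and Uma is a knight.
- Olivia (knight) says "At least one of us is a knave" - this is TRUE because Frank and Jack are knaves.
- Jack (knave) says "Exactly 1 of us is a knight" - this is FALSE (a lie) because there are 2 knights.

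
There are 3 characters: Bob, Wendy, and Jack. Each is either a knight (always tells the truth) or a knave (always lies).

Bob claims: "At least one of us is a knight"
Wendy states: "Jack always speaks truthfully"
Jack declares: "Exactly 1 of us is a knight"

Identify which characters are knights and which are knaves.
Bob is a knave.
Wendy is a knave.
Jack is a knave.

Verification:
- Bob (knave) says "At least one of us is a knight" - this is FALSE (a lie) because no one is a knight.
- Wendy (knave) says "Jack always speaks truthfully" - this is FALSE (a lie) because Jack is a knave.
- Jack (knave) says "Exactly 1 of us is a knight" - this is FALSE (a lie) because there are 0 knights.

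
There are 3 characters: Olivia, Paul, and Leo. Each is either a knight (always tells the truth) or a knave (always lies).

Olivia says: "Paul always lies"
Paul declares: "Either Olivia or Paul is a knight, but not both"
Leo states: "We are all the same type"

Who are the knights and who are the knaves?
Olivia is a knave.
Paul is a knight.
Leo is a knave.

Verification:
- Olivia (knave) says "Paul always lies" - this is FALSE (a lie) because Paul is a knight.
- Paul (knight) says "Either Olivia or Paul is a knight, but not both" - this is TRUE because Olivia is a knave and Paul is a knight.
- Leo (knave) says "We are all the same type" - this is FALSE (a lie) because Paul is a knight and Olivia and Leo are knaves.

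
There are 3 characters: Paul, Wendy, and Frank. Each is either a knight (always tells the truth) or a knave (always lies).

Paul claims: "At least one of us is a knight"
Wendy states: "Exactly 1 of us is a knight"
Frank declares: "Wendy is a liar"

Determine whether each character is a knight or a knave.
Paul is a knight.
Wendy is a knave.
Frank is a knight.

Verification:
- Paul (knight) says "At least one of us is a knight" - this is TRUE because Paul and Frank are knights.
- Wendy (knave) says "Exactly 1 of us is a knight" - this is FALSE (a lie) because there are 2 knights.
- Frank (knight) says "Wendy is a liar" - this is TRUE because Wendy is a knave.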